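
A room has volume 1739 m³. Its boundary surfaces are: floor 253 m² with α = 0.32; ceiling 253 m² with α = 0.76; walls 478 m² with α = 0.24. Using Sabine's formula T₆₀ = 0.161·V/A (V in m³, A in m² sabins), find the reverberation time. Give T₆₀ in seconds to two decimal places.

0.72 s

Total absorption A = 253·0.32 + 253·0.76 + 478·0.24 = 387.96 m² sabins.
T₆₀ = 0.161 × 1739 / 387.96 = 0.722 s.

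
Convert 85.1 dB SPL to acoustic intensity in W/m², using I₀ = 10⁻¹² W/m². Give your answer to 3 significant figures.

0.000324 W/m²

L = 10·log₁₀(I/I₀) ⇒ I = I₀·10^(L/10) = 10⁻¹² × 10^8.51.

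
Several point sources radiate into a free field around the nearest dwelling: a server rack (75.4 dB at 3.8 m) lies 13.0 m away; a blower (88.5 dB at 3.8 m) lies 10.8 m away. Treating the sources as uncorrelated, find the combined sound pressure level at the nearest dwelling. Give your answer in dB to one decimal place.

79.6 dB

Apply inverse-square spreading to bring every level to the receiver, then sum 10^(L/10).
server rack: 75.4 − 20·log₁₀(13.0/3.8) = 75.4 − 10.68 = 64.72 dB.
blower: 88.5 − 20·log₁₀(10.8/3.8) = 88.5 − 9.07 = 79.43 dB.
Σ 10^(L/10) = 9.061e+07 → L_total = 10·log₁₀(9.061e+07) = 79.57 dB.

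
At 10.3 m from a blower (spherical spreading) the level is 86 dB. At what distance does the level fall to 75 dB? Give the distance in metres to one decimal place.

Point-source spreading drops the level by 20·log₁₀(r₂/r₁); inverting, r₂/r₁ = 10^(ΔL/20).
r₂ = 10.3·10^((86−75)/20) = 10.3·10^(11.0/20) = 36.55 m.

36.5 m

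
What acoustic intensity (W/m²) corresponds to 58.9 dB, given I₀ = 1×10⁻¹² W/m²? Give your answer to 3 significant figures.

L = 10·log₁₀(I/I₀) ⇒ I = I₀·10^(L/10) = 10⁻¹² × 10^5.89.

7.76e-07 W/m²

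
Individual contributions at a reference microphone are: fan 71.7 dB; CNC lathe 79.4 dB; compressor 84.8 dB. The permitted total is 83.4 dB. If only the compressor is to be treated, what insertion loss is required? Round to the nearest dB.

4 dB

The untreated sources together contribute 10^(71.7/10) + 10^(79.4/10) = 1.019e+08, i.e. 80.08 dB.
The limit corresponds to 10^(83.4/10) = 2.188e+08; subtracting the fixed part leaves 1.169e+08 for the compressor, i.e. 80.68 dB.
Required insertion loss = 84.8 − 80.68 = 4.12 dB.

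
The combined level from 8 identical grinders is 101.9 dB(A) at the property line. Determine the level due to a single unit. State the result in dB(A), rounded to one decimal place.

For N identical incoherent sources L_total = L₁ + 10·log₁₀ N, so L₁ = 101.9 − 10·log₁₀(8) = 101.9 − 9.031.

92.9 dB(A)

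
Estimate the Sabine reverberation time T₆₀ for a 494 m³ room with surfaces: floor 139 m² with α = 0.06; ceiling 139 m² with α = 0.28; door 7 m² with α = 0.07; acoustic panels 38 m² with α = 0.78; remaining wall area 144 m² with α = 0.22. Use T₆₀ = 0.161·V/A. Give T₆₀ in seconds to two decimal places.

Summing Sᵢαᵢ: 139·0.06 + 139·0.28 + 7·0.07 + 38·0.78 + 144·0.22 = 109.07 m².
T₆₀ = 0.161·V/A = 0.161·494/109.07 = 0.729 s.

0.73 s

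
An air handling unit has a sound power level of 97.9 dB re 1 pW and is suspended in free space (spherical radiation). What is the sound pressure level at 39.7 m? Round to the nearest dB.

55 dB

Free-field spherical radiation: L_p = L_w − 10·log₁₀(4π·r²), r = 39.7 m.
4π·r² = 1.981e+04 m², 10·log₁₀ of that is 42.968 dB.
L_p = 97.9 − 42.968 = 54.93 dB.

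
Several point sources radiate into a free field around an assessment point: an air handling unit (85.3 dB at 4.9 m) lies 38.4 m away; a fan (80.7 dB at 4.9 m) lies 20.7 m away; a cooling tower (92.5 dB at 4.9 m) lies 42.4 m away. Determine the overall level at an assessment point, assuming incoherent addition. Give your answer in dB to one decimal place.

Propagate each source to the receiver with L = L_ref − 20·log₁₀(r/r_ref), then add intensities.
air handling unit: 85.3 − 20·log₁₀(38.4/4.9) = 85.3 − 17.88 = 67.42 dB.
fan: 80.7 − 20·log₁₀(20.7/4.9) = 80.7 − 12.52 = 68.18 dB.
cooling tower: 92.5 − 20·log₁₀(42.4/4.9) = 92.5 − 18.74 = 73.76 dB.
Σ 10^(L/10) = 3.585e+07 → L_total = 10·log₁₀(3.585e+07) = 75.54 dB.

75.5 dB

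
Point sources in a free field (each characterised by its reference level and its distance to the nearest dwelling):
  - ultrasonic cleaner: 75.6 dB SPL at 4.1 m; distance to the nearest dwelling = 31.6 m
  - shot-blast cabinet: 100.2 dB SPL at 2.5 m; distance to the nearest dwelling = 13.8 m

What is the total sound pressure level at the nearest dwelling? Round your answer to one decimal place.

85.4 dB SPL

Propagate each source to the receiver with L = L_ref − 20·log₁₀(r/r_ref), then add intensities.
ultrasonic cleaner: 75.6 − 20·log₁₀(31.6/4.1) = 75.6 − 17.74 = 57.86 dB SPL.
shot-blast cabinet: 100.2 − 20·log₁₀(13.8/2.5) = 100.2 − 14.84 = 85.36 dB SPL.
Σ 10^(L/10) = 3.443e+08 → L_total = 10·log₁₀(3.443e+08) = 85.37 dB SPL.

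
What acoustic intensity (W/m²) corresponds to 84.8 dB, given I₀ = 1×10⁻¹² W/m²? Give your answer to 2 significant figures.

0.00030 W/m²

L = 10·log₁₀(I/I₀) ⇒ I = I₀·10^(L/10) = 10⁻¹² × 10^8.48.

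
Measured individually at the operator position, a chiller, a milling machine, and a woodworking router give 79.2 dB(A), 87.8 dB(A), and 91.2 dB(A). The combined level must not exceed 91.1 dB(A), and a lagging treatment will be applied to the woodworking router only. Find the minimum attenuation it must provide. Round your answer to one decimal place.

Everything except the woodworking router sums to 10^(79.2/10) + 10^(87.8/10) = 6.857e+08 in linear terms, 88.36 dB(A).
The limit corresponds to 10^(91.1/10) = 1.288e+09; subtracting the fixed part leaves 6.025e+08 for the woodworking router, i.e. 87.80 dB(A).
Required insertion loss = 91.2 − 87.80 = 3.40 dB.

3.4 dB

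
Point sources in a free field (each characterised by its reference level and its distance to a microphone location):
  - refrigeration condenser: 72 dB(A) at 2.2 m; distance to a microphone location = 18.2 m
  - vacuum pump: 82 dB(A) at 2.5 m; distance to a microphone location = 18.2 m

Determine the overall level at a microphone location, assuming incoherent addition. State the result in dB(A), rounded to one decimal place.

Apply inverse-square spreading to bring every level to the receiver, then sum 10^(L/10).
refrigeration condenser: 72 − 20·log₁₀(18.2/2.2) = 72 − 18.35 = 53.65 dB(A).
vacuum pump: 82 − 20·log₁₀(18.2/2.5) = 82 − 17.24 = 64.76 dB(A).
Σ 10^(L/10) = 3.222e+06 → L_total = 10·log₁₀(3.222e+06) = 65.08 dB(A).

65.1 dB(A)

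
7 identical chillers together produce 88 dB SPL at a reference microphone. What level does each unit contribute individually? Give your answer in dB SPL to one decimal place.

For N identical incoherent sources L_total = L₁ + 10·log₁₀ N, so L₁ = 88 − 10·log₁₀(7) = 88 − 8.451.

79.5 dB SPL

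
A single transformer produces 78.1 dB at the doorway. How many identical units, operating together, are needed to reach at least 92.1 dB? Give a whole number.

26

Need L₁ + 10·log₁₀ N ≥ 92.1, i.e. log₁₀ N ≥ 1.40.
N ≥ 10^(14.0/10) = 25.119, so N = 26.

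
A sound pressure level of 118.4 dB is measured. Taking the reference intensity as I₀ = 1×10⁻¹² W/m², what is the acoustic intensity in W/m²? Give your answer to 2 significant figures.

0.69 W/m²

I = I₀·10^(L/10) = 10⁻¹² × 10^(118.4/10) = 10^(-0.160).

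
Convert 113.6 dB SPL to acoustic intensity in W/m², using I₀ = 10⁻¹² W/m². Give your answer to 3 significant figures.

0.229 W/m²

L = 10·log₁₀(I/I₀) ⇒ I = I₀·10^(L/10) = 10⁻¹² × 10^11.36.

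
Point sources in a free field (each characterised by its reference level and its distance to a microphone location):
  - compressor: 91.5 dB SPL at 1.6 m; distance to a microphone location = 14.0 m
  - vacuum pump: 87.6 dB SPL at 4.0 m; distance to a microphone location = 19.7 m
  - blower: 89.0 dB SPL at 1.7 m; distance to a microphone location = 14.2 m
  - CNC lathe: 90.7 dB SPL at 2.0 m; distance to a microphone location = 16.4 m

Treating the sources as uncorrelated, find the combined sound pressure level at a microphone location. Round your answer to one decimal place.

78.5 dB SPL

First find each source's level at the receiver (point-source: −20·log₁₀(r/r_ref)), then combine on an intensity basis.
compressor: 91.5 − 20·log₁₀(14.0/1.6) = 91.5 − 18.84 = 72.66 dB SPL.
vacuum pump: 87.6 − 20·log₁₀(19.7/4.0) = 87.6 − 13.85 = 73.75 dB SPL.
blower: 89.0 − 20·log₁₀(14.2/1.7) = 89.0 − 18.44 = 70.56 dB SPL.
CNC lathe: 90.7 − 20·log₁₀(16.4/2.0) = 90.7 − 18.28 = 72.42 dB SPL.
Σ 10^(L/10) = 7.103e+07 → L_total = 10·log₁₀(7.103e+07) = 78.51 dB SPL.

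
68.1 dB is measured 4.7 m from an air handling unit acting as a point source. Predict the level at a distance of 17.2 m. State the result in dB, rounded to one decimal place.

56.8 dB

For a point source, L₂ = L₁ − 20·log₁₀(r₂/r₁).
L₂ = 68.1 − 20·log₁₀(17.2/4.7) = 68.1 − 11.269 = 56.83 dB.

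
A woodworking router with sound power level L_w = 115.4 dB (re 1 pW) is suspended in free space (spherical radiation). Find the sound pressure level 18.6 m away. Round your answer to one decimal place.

79.0 dB

L_p = L_w − 10·log₁₀(4π·r²) with r = 18.6 m.
4π·r² = 4347 m², 10·log₁₀ of that is 36.382 dB.
L_p = 115.4 − 36.382 = 79.02 dB.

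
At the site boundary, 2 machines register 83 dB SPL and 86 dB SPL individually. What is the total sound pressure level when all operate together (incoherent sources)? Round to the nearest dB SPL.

For uncorrelated sources the intensities add, so convert each level to linear form, sum, and take 10·log₁₀ of the total.
Σ 10^(L/10) = 10^(83/10) + 10^(86/10) = 5.976e+08.
L_total = 10·log₁₀(5.976e+08) = 87.76 dB SPL.

88 dB SPL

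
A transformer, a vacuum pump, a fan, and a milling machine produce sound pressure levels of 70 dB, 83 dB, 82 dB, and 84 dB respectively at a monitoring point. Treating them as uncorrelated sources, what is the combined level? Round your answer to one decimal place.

87.9 dB

For uncorrelated sources the intensities add, so convert each level to linear form, sum, and take 10·log₁₀ of the total.
Σ 10^(L/10) = 10^(70/10) + 10^(83/10) + 10^(82/10) + 10^(84/10) = 6.192e+08.
L_total = 10·log₁₀(6.192e+08) = 87.92 dB.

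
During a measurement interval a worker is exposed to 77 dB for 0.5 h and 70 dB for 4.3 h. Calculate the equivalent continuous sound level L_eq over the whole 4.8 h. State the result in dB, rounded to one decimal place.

Weight each interval's intensity by its duration and average over T = 4.8 h:
Σ tᵢ·10^(Lᵢ/10) = 0.5·10^(77/10) + 4.3·10^(70/10) = 6.806e+07.
L_eq = 10·log₁₀(6.806e+07/4.8) = 71.52 dB.

71.5 dB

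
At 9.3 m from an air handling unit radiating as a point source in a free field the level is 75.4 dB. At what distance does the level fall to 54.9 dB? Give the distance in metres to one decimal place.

98.5 m

For a point source L₁ − L₂ = 20·log₁₀(r₂/r₁), so r₂ = r₁·10^((L₁−L₂)/20).
r₂ = 9.3·10^((75.4−54.9)/20) = 9.3·10^(20.5/20) = 98.51 m.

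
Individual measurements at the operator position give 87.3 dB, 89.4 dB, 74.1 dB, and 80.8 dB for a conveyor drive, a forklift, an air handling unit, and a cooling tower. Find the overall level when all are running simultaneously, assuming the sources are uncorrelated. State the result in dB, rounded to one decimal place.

For uncorrelated sources the intensities add, so convert each level to linear form, sum, and take 10·log₁₀ of the total.
Σ 10^(L/10) = 10^(87.3/10) + 10^(89.4/10) + 10^(74.1/10) + 10^(80.8/10) = 1.554e+09.
L_total = 10·log₁₀(1.554e+09) = 91.91 dB.

91.9 dB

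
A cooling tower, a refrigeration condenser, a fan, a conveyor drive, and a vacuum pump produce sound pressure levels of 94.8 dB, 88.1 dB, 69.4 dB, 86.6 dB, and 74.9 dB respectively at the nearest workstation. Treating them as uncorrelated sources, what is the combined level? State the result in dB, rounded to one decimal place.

Incoherent sources combine by intensity addition: L_total = 10·log₁₀(Σ 10^(L_i/10)).
Σ 10^(L/10) = 10^(94.8/10) + 10^(88.1/10) + 10^(69.4/10) + 10^(86.6/10) + 10^(74.9/10) = 4.162e+09.
L_total = 10·log₁₀(4.162e+09) = 96.19 dB.

96.2 dB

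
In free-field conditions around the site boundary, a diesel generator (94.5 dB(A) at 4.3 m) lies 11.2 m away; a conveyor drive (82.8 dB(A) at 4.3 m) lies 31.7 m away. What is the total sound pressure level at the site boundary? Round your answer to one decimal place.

First find each source's level at the receiver (point-source: −20·log₁₀(r/r_ref)), then combine on an intensity basis.
diesel generator: 94.5 − 20·log₁₀(11.2/4.3) = 94.5 − 8.31 = 86.19 dB(A).
conveyor drive: 82.8 − 20·log₁₀(31.7/4.3) = 82.8 − 17.35 = 65.45 dB(A).
Σ 10^(L/10) = 4.189e+08 → L_total = 10·log₁₀(4.189e+08) = 86.22 dB(A).

86.2 dB(A)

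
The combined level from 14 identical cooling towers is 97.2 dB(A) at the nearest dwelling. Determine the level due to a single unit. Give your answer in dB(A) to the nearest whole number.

86 dB(A)

For N identical incoherent sources L_total = L₁ + 10·log₁₀ N, so L₁ = 97.2 − 10·log₁₀(14) = 97.2 − 11.461.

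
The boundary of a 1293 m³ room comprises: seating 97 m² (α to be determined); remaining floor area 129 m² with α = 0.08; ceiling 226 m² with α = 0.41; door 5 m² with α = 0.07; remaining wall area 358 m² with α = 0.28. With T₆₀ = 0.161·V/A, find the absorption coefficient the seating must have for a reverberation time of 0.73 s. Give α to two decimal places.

0.84

From T₆₀ = 0.161·V/A, the target T₆₀ = 0.73 s needs A = 0.161·1293/0.73 = 285.17 m².
Absorption from the other surfaces = 129·0.08 + 226·0.41 + 5·0.07 + 358·0.28 = 203.57 m², so the seating must supply 81.60 m² over 97 m².
α = 81.60/97 = 0.841.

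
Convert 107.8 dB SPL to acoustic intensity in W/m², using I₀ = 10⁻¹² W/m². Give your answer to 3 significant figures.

I/I₀ = 10^(107.8/10) = 6.026e+10, so I = 6.026e+10 × 10⁻¹² W/m².

0.0603 W/m²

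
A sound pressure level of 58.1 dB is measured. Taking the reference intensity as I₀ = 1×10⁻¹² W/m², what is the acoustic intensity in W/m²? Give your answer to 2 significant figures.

I = I₀·10^(L/10) = 10⁻¹² × 10^(58.1/10) = 10^(-6.190).

6.5e-07 W/m²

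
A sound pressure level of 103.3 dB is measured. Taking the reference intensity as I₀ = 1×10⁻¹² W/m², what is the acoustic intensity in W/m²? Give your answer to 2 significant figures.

0.021 W/m²

I/I₀ = 10^(103.3/10) = 2.138e+10, so I = 2.138e+10 × 10⁻¹² W/m².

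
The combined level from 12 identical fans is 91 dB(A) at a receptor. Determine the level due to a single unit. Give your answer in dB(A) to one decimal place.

80.2 dB(A)

Dividing the total intensity by 12 lowers the level by 10·log₁₀ 12 = 10.792 dB: L₁ = 91 − 10.792.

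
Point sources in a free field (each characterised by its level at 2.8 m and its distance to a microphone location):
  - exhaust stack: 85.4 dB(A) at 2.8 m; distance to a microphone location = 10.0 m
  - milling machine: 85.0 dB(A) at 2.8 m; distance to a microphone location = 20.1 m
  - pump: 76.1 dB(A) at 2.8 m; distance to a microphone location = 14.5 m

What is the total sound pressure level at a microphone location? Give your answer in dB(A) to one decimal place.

75.4 dB(A)

Apply inverse-square spreading to bring every level to the receiver, then sum 10^(L/10).
exhaust stack: 85.4 − 20·log₁₀(10.0/2.8) = 85.4 − 11.06 = 74.34 dB(A).
milling machine: 85.0 − 20·log₁₀(20.1/2.8) = 85.0 − 17.12 = 67.88 dB(A).
pump: 76.1 − 20·log₁₀(14.5/2.8) = 76.1 − 14.28 = 61.82 dB(A).
Σ 10^(L/10) = 3.484e+07 → L_total = 10·log₁₀(3.484e+07) = 75.42 dB(A).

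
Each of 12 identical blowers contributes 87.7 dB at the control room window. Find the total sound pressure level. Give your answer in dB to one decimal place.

98.5 dB

L_total = L₁ + 10·log₁₀ N for N identical incoherent sources.
L_total = 87.7 + 10·log₁₀(12) = 87.7 + 10.792 = 98.49 dB.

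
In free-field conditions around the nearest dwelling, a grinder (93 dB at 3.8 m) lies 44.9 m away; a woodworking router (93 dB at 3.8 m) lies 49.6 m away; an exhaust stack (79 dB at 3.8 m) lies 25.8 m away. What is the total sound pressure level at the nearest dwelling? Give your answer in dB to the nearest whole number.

74 dB

Propagate each source to the receiver with L = L_ref − 20·log₁₀(r/r_ref), then add intensities.
grinder: 93 − 20·log₁₀(44.9/3.8) = 93 − 21.45 = 71.55 dB.
woodworking router: 93 − 20·log₁₀(49.6/3.8) = 93 − 22.31 = 70.69 dB.
exhaust stack: 79 − 20·log₁₀(25.8/3.8) = 79 − 16.64 = 62.36 dB.
Σ 10^(L/10) = 2.773e+07 → L_total = 10·log₁₀(2.773e+07) = 74.43 dB.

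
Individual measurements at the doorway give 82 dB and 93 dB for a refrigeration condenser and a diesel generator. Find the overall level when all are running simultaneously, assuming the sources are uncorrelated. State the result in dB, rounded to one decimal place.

93.3 dB

Incoherent sources combine by intensity addition: L_total = 10·log₁₀(Σ 10^(L_i/10)).
Σ 10^(L/10) = 10^(82/10) + 10^(93/10) = 2.154e+09.
L_total = 10·log₁₀(2.154e+09) = 93.33 dB.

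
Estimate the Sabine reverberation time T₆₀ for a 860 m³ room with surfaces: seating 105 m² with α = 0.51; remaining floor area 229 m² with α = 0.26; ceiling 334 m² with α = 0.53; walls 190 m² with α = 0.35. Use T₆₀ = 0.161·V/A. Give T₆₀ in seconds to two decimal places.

0.39 s

Summing Sᵢαᵢ: 105·0.51 + 229·0.26 + 334·0.53 + 190·0.35 = 356.61 m².
T₆₀ = 0.161 × 860 / 356.61 = 0.388 s.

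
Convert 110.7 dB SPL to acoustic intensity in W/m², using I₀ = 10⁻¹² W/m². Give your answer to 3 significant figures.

0.117 W/m²

L = 10·log₁₀(I/I₀) ⇒ I = I₀·10^(L/10) = 10⁻¹² × 10^11.07.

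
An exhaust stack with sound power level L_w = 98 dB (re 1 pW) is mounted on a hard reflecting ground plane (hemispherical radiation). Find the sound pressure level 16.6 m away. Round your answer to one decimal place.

65.6 dB

The power spreads over a hemisphere of area 2π·r², so L_p = L_w − 10·log₁₀(2π·r²).
2π·r² = 1731 m², 10·log₁₀ of that is 32.384 dB.
L_p = 98 − 32.384 = 65.62 dB.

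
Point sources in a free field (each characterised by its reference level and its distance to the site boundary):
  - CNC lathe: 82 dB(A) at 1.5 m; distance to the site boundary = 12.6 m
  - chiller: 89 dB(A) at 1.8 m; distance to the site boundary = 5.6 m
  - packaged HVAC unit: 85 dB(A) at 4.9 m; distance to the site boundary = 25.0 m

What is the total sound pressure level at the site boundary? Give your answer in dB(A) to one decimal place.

Propagate each source to the receiver with L = L_ref − 20·log₁₀(r/r_ref), then add intensities.
CNC lathe: 82 − 20·log₁₀(12.6/1.5) = 82 − 18.49 = 63.51 dB(A).
chiller: 89 − 20·log₁₀(5.6/1.8) = 89 − 9.86 = 79.14 dB(A).
packaged HVAC unit: 85 − 20·log₁₀(25.0/4.9) = 85 − 14.15 = 70.85 dB(A).
Σ 10^(L/10) = 9.646e+07 → L_total = 10·log₁₀(9.646e+07) = 79.84 dB(A).

79.8 dB(A)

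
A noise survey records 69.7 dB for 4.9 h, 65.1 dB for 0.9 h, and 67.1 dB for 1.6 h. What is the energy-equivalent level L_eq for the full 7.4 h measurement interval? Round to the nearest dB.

Weight each interval's intensity by its duration and average over T = 7.4 h:
Σ tᵢ·10^(Lᵢ/10) = 4.9·10^(69.7/10) + 0.9·10^(65.1/10) + 1.6·10^(67.1/10) = 5.685e+07.
L_eq = 10·log₁₀(5.685e+07/7.4) = 68.85 dB.

69 dB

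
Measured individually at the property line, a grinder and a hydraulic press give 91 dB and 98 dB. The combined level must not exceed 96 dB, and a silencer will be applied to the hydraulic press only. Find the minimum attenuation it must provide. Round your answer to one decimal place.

3.7 dB

Everything except the hydraulic press sums to 10^(91/10) = 1.259e+09 in linear terms, 91.00 dB.
To meet 96 dB overall, the treated hydraulic press may contribute at most 10^(96/10) − 1.259e+09 = 2.722e+09, i.e. 94.35 dB.
Required insertion loss = 98 − 94.35 = 3.65 dB.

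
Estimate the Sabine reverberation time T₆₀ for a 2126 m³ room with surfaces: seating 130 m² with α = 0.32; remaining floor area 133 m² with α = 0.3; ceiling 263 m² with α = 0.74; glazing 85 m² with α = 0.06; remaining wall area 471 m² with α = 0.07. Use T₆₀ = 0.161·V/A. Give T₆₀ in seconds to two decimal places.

Total absorption A = 130·0.32 + 133·0.3 + 263·0.74 + 85·0.06 + 471·0.07 = 314.19 m² sabins.
T₆₀ = 0.161 × 2126 / 314.19 = 1.089 s.

1.09 s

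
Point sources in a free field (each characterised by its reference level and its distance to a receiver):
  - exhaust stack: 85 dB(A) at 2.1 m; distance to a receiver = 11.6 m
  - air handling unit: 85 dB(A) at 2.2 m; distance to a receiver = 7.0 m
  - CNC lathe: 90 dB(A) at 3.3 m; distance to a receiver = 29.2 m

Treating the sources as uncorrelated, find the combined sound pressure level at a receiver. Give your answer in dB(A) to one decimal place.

First find each source's level at the receiver (point-source: −20·log₁₀(r/r_ref)), then combine on an intensity basis.
exhaust stack: 85 − 20·log₁₀(11.6/2.1) = 85 − 14.84 = 70.16 dB(A).
air handling unit: 85 − 20·log₁₀(7.0/2.2) = 85 − 10.05 = 74.95 dB(A).
CNC lathe: 90 − 20·log₁₀(29.2/3.3) = 90 − 18.94 = 71.06 dB(A).
Σ 10^(L/10) = 5.437e+07 → L_total = 10·log₁₀(5.437e+07) = 77.35 dB(A).

77.4 dB(A)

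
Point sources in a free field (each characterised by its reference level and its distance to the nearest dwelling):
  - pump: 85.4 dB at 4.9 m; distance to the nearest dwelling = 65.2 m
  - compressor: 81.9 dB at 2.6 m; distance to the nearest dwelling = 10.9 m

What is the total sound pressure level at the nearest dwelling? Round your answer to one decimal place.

Propagate each source to the receiver with L = L_ref − 20·log₁₀(r/r_ref), then add intensities.
pump: 85.4 − 20·log₁₀(65.2/4.9) = 85.4 − 22.48 = 62.92 dB.
compressor: 81.9 − 20·log₁₀(10.9/2.6) = 81.9 − 12.45 = 69.45 dB.
Σ 10^(L/10) = 1.077e+07 → L_total = 10·log₁₀(1.077e+07) = 70.32 dB.

70.3 dB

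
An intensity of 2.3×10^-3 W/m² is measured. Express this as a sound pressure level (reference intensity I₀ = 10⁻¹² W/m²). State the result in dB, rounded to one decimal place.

L = 10·log₁₀(I/I₀) = 10·log₁₀(2.3×10^-3/10⁻¹²) = 10·log₁₀(2.3×10^9).
L = 10·(0.3617 + 9) = 93.62 dB.

93.6 dB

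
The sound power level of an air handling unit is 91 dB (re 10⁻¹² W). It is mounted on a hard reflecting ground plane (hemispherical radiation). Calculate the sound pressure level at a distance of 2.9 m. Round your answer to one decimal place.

73.8 dB

Free-field hemispherical radiation: L_p = L_w − 10·log₁₀(2π·r²), r = 2.9 m.
2π·r² = 52.84 m², 10·log₁₀ of that is 17.230 dB.
L_p = 91 − 17.230 = 73.77 dB.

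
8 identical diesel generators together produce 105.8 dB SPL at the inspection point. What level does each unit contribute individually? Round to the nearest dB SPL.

97 dB SPL

For N identical incoherent sources L_total = L₁ + 10·log₁₀ N, so L₁ = 105.8 − 10·log₁₀(8) = 105.8 − 9.031.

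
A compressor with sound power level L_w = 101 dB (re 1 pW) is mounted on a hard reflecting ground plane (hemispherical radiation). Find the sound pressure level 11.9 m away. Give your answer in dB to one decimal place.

71.5 dB

Free-field hemispherical radiation: L_p = L_w − 10·log₁₀(2π·r²), r = 11.9 m.
2π·r² = 889.8 m², 10·log₁₀ of that is 29.493 dB.
L_p = 101 − 29.493 = 71.51 dB.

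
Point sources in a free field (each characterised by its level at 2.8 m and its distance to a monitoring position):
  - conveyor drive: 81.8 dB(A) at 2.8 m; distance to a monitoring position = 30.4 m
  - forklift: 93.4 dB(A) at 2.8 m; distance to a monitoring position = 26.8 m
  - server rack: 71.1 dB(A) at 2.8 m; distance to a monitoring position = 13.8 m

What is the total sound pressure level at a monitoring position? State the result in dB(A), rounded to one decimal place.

Apply inverse-square spreading to bring every level to the receiver, then sum 10^(L/10).
conveyor drive: 81.8 − 20·log₁₀(30.4/2.8) = 81.8 − 20.71 = 61.09 dB(A).
forklift: 93.4 − 20·log₁₀(26.8/2.8) = 93.4 − 19.62 = 73.78 dB(A).
server rack: 71.1 − 20·log₁₀(13.8/2.8) = 71.1 − 13.85 = 57.25 dB(A).
Σ 10^(L/10) = 2.570e+07 → L_total = 10·log₁₀(2.570e+07) = 74.10 dB(A).

74.1 dB(A)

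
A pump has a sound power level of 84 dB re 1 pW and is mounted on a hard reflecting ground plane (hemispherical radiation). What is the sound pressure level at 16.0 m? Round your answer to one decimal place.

51.9 dB

The power spreads over a hemisphere of area 2π·r², so L_p = L_w − 10·log₁₀(2π·r²).
2π·r² = 1608 m², 10·log₁₀ of that is 32.064 dB.
L_p = 84 − 32.064 = 51.94 dB.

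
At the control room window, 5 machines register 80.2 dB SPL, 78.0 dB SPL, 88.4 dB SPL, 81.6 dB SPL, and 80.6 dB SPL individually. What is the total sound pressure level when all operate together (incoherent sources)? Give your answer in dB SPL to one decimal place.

Incoherent sources combine by intensity addition: L_total = 10·log₁₀(Σ 10^(L_i/10)).
Σ 10^(L/10) = 10^(80.2/10) + 10^(78.0/10) + 10^(88.4/10) + 10^(81.6/10) + 10^(80.6/10) = 1.119e+09.
L_total = 10·log₁₀(1.119e+09) = 90.49 dB SPL.

90.5 dB SPL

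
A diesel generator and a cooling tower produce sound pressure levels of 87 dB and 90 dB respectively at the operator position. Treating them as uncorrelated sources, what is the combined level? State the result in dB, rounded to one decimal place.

91.8 dB

For uncorrelated sources the intensities add, so convert each level to linear form, sum, and take 10·log₁₀ of the total.
Σ 10^(L/10) = 10^(87/10) + 10^(90/10) = 1.501e+09.
L_total = 10·log₁₀(1.501e+09) = 91.76 dB.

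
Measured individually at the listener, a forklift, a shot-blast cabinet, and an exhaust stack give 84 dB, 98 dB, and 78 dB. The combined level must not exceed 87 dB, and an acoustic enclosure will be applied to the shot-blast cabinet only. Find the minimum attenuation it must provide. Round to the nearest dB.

15 dB

The untreated sources together contribute 10^(84/10) + 10^(78/10) = 3.143e+08, i.e. 84.97 dB.
The limit corresponds to 10^(87/10) = 5.012e+08; subtracting the fixed part leaves 1.869e+08 for the shot-blast cabinet, i.e. 82.72 dB.
So the shot-blast cabinet must be reduced from 98 to 82.72 dB: IL = 15.28 dB.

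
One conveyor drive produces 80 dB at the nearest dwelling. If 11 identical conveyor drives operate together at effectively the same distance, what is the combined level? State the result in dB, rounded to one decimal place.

90.4 dB

With 11 equal, uncorrelated contributions the intensity is 11× that of one unit, giving a rise of 10·log₁₀ 11.
L_total = 80 + 10·log₁₀(11) = 80 + 10.414 = 90.41 dB.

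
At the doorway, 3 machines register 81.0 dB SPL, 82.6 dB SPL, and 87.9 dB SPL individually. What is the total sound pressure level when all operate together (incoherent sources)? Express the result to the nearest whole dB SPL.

Incoherent sources combine by intensity addition: L_total = 10·log₁₀(Σ 10^(L_i/10)).
Σ 10^(L/10) = 10^(81.0/10) + 10^(82.6/10) + 10^(87.9/10) = 9.245e+08.
L_total = 10·log₁₀(9.245e+08) = 89.66 dB SPL.

90 dB SPL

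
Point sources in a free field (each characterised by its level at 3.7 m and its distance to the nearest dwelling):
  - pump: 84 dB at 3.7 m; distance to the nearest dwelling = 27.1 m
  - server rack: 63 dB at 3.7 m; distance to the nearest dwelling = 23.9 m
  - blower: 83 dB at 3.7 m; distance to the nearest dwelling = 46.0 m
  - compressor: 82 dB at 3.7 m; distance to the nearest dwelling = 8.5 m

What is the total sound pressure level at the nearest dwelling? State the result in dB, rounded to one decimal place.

Propagate each source to the receiver with L = L_ref − 20·log₁₀(r/r_ref), then add intensities.
pump: 84 − 20·log₁₀(27.1/3.7) = 84 − 17.30 = 66.70 dB.
server rack: 63 − 20·log₁₀(23.9/3.7) = 63 − 16.20 = 46.80 dB.
blower: 83 − 20·log₁₀(46.0/3.7) = 83 − 21.89 = 61.11 dB.
compressor: 82 − 20·log₁₀(8.5/3.7) = 82 − 7.22 = 74.78 dB.
Σ 10^(L/10) = 3.605e+07 → L_total = 10·log₁₀(3.605e+07) = 75.57 dB.

75.6 dB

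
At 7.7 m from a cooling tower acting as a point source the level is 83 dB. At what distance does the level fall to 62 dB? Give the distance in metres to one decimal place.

The 21.0 dB drop corresponds to a distance ratio of 10^(21.0/20) for a point source.
r₂ = 7.7·10^((83−62)/20) = 7.7·10^(21.0/20) = 86.40 m.

86.4 m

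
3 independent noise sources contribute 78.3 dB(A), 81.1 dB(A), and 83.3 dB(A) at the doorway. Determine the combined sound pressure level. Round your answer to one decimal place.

86.1 dB(A)

For uncorrelated sources the intensities add, so convert each level to linear form, sum, and take 10·log₁₀ of the total.
Σ 10^(L/10) = 10^(78.3/10) + 10^(81.1/10) + 10^(83.3/10) = 4.102e+08.
L_total = 10·log₁₀(4.102e+08) = 86.13 dB(A).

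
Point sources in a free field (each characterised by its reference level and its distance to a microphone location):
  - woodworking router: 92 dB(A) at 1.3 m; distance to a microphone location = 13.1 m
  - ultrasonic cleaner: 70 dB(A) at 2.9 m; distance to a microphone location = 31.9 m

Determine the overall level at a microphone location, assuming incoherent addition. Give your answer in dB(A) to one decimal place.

72.0 dB(A)

Propagate each source to the receiver with L = L_ref − 20·log₁₀(r/r_ref), then add intensities.
woodworking router: 92 − 20·log₁₀(13.1/1.3) = 92 − 20.07 = 71.93 dB(A).
ultrasonic cleaner: 70 − 20·log₁₀(31.9/2.9) = 70 − 20.83 = 49.17 dB(A).
Σ 10^(L/10) = 1.569e+07 → L_total = 10·log₁₀(1.569e+07) = 71.96 dB(A).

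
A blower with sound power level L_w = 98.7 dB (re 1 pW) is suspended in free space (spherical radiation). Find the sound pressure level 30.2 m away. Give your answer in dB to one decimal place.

58.1 dB

L_p = L_w − 10·log₁₀(4π·r²) with r = 30.2 m.
4π·r² = 1.146e+04 m², 10·log₁₀ of that is 40.592 dB.
L_p = 98.7 − 40.592 = 58.11 dB.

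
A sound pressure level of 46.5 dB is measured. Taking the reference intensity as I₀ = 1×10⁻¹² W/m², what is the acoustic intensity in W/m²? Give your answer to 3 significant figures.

I = I₀·10^(L/10) = 10⁻¹² × 10^(46.5/10) = 10^(-7.350).

4.47e-08 W/m²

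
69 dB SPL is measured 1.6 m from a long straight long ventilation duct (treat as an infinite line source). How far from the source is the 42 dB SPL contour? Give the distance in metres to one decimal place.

801.9 m

The 27.0 dB drop corresponds to a distance ratio of 10^(27.0/10) for a line source.
r₂ = 1.6·10^((69−42)/10) = 1.6·10^(27.0/10) = 801.90 m.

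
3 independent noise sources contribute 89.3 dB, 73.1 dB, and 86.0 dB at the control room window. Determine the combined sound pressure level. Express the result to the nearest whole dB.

For uncorrelated sources the intensities add, so convert each level to linear form, sum, and take 10·log₁₀ of the total.
Σ 10^(L/10) = 10^(89.3/10) + 10^(73.1/10) + 10^(86.0/10) = 1.270e+09.
L_total = 10·log₁₀(1.270e+09) = 91.04 dB.

91 dB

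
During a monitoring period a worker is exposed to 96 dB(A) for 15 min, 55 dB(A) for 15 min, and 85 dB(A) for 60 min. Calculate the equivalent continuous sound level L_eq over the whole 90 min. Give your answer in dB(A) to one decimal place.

89.4 dB(A)

Weight each interval's intensity by its duration and average over T = 90 min:
Σ tᵢ·10^(Lᵢ/10) = 15·10^(96/10) + 15·10^(55/10) + 60·10^(85/10) = 7.869e+10.
L_eq = 10·log₁₀(7.869e+10/90) = 89.42 dB(A).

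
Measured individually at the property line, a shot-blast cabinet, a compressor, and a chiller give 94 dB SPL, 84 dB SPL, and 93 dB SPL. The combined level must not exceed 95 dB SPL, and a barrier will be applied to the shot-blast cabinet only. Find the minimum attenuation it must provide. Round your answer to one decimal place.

4.4 dB

Everything except the shot-blast cabinet sums to 10^(84/10) + 10^(93/10) = 2.246e+09 in linear terms, 93.51 dB SPL.
To meet 95 dB SPL overall, the treated shot-blast cabinet may contribute at most 10^(95/10) − 2.246e+09 = 9.158e+08, i.e. 89.62 dB SPL.
So the shot-blast cabinet must be reduced from 94 to 89.62 dB SPL: IL = 4.38 dB.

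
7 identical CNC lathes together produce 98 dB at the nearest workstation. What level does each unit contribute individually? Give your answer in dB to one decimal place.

Dividing the total intensity by 7 lowers the level by 10·log₁₀ 7 = 8.451 dB: L₁ = 98 − 8.451.

89.5 dB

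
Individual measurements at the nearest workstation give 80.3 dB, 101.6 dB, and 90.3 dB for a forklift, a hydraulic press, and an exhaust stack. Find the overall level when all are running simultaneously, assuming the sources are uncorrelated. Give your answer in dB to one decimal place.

101.9 dB

For uncorrelated sources the intensities add, so convert each level to linear form, sum, and take 10·log₁₀ of the total.
Σ 10^(L/10) = 10^(80.3/10) + 10^(101.6/10) + 10^(90.3/10) = 1.563e+10.
L_total = 10·log₁₀(1.563e+10) = 101.94 dB.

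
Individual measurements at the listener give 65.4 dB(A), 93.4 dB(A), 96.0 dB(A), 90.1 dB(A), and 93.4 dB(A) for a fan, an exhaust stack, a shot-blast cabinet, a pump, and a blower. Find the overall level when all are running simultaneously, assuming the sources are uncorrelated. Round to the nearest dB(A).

100 dB(A)

For uncorrelated sources the intensities add, so convert each level to linear form, sum, and take 10·log₁₀ of the total.
Σ 10^(L/10) = 10^(65.4/10) + 10^(93.4/10) + 10^(96.0/10) + 10^(90.1/10) + 10^(93.4/10) = 9.383e+09.
L_total = 10·log₁₀(9.383e+09) = 99.72 dB(A).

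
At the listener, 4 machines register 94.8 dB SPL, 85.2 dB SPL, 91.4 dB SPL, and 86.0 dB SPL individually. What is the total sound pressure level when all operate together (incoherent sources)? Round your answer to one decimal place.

Incoherent sources combine by intensity addition: L_total = 10·log₁₀(Σ 10^(L_i/10)).
Σ 10^(L/10) = 10^(94.8/10) + 10^(85.2/10) + 10^(91.4/10) + 10^(86.0/10) = 5.130e+09.
L_total = 10·log₁₀(5.130e+09) = 97.10 dB SPL.

97.1 dB SPL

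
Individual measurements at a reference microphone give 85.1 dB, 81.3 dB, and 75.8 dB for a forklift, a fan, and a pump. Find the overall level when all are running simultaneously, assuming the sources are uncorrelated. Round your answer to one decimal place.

For uncorrelated sources the intensities add, so convert each level to linear form, sum, and take 10·log₁₀ of the total.
Σ 10^(L/10) = 10^(85.1/10) + 10^(81.3/10) + 10^(75.8/10) = 4.965e+08.
L_total = 10·log₁₀(4.965e+08) = 86.96 dB.

87.0 dB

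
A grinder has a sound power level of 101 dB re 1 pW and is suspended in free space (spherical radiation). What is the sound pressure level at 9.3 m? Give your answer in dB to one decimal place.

70.6 dB

The power spreads over a sphere of area 4π·r², so L_p = L_w − 10·log₁₀(4π·r²).
4π·r² = 1087 m², 10·log₁₀ of that is 30.362 dB.
L_p = 101 − 30.362 = 70.64 dB.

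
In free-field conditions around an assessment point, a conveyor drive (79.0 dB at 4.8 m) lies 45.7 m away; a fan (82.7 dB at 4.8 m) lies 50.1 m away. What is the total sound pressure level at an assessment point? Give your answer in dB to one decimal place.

Propagate each source to the receiver with L = L_ref − 20·log₁₀(r/r_ref), then add intensities.
conveyor drive: 79.0 − 20·log₁₀(45.7/4.8) = 79.0 − 19.57 = 59.43 dB.
fan: 82.7 − 20·log₁₀(50.1/4.8) = 82.7 − 20.37 = 62.33 dB.
Σ 10^(L/10) = 2.586e+06 → L_total = 10·log₁₀(2.586e+06) = 64.13 dB.

64.1 dB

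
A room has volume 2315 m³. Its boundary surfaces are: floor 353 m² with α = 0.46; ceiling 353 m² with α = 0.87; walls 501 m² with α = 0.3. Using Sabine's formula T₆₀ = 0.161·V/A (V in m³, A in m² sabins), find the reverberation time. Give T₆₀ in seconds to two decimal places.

0.60 s

Summing Sᵢαᵢ: 353·0.46 + 353·0.87 + 501·0.3 = 619.79 m².
T₆₀ = 0.161 × 2315 / 619.79 = 0.601 s.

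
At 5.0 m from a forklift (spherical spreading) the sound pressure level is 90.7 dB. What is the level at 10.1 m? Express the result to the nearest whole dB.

85 dB

For a point source, L₂ = L₁ − 20·log₁₀(r₂/r₁).
L₂ = 90.7 − 20·log₁₀(10.1/5.0) = 90.7 − 6.107 = 84.59 dB.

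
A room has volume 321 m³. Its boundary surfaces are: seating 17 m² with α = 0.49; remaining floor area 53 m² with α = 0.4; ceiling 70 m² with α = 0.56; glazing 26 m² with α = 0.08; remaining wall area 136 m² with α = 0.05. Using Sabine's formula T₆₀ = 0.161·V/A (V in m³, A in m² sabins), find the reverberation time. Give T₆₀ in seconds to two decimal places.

0.67 s

Summing Sᵢαᵢ: 17·0.49 + 53·0.4 + 70·0.56 + 26·0.08 + 136·0.05 = 77.61 m².
T₆₀ = 0.161 × 321 / 77.61 = 0.666 s.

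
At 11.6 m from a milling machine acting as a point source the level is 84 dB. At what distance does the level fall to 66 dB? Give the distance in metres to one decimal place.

92.1 m

The 18.0 dB drop corresponds to a distance ratio of 10^(18.0/20) for a point source.
r₂ = 11.6·10^((84−66)/20) = 11.6·10^(18.0/20) = 92.14 m.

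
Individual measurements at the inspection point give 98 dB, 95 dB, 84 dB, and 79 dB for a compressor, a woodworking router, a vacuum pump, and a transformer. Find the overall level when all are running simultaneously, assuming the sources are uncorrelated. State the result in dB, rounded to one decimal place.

For uncorrelated sources the intensities add, so convert each level to linear form, sum, and take 10·log₁₀ of the total.
Σ 10^(L/10) = 10^(98/10) + 10^(95/10) + 10^(84/10) + 10^(79/10) = 9.802e+09.
L_total = 10·log₁₀(9.802e+09) = 99.91 dB.

99.9 dB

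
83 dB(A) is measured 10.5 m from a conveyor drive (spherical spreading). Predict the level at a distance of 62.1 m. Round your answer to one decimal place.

67.6 dB(A)

Point-source attenuation: ΔL = 20·log₁₀(r₂/r₁) = 20·log₁₀(62.1/10.5) = 15.438 dB.
L₂ = 83 − 20·log₁₀(62.1/10.5) = 83 − 15.438 = 67.56 dB(A).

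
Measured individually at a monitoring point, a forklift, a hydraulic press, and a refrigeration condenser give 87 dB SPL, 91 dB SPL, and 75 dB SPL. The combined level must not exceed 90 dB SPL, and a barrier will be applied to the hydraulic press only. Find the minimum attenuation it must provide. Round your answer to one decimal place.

4.3 dB

The untreated sources together contribute 10^(87/10) + 10^(75/10) = 5.328e+08, i.e. 87.27 dB SPL.
The limit corresponds to 10^(90/10) = 1.000e+09; subtracting the fixed part leaves 4.672e+08 for the hydraulic press, i.e. 86.69 dB SPL.
So the hydraulic press must be reduced from 91 to 86.69 dB SPL: IL = 4.31 dB.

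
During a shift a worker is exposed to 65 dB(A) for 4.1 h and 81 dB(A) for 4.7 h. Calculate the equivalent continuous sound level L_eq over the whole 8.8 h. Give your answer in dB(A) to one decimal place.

78.4 dB(A)

Weight each interval's intensity by its duration and average over T = 8.8 h:
Σ tᵢ·10^(Lᵢ/10) = 4.1·10^(65/10) + 4.7·10^(81/10) = 6.047e+08.
L_eq = 10·log₁₀(6.047e+08/8.8) = 78.37 dB(A).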